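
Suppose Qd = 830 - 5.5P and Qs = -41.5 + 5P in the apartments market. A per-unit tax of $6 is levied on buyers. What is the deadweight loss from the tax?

Deadweight loss = 330/7

Pre-tax equilibrium: P* = 83, Q* = 373.5.
Tax on buyers shifts demand to Qd = 830 − 5.5(P + 6) = 797 - 5.5P.
797 - 5.5P = -41.5 + 5P gives seller price Ps = 559/7; buyers pay Pb = 559/7 + 6 = 601/7.
New quantity: Q = 830 − 5.5(601/7) = 5009/14.
DWL = ½ × 6 × (373.5 − 5009/14) = 330/7.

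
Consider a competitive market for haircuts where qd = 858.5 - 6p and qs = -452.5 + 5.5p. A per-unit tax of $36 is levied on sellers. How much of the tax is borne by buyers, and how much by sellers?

Buyers bear 396/23, sellers bear 432/23

Pre-tax equilibrium: p* = 114, q* = 174.5.
Tax on sellers shifts supply to qs = -452.5 + 5.5(p − 36) = -650.5 + 5.5p.
858.5 - 6p = -650.5 + 5.5p gives buyer price pb = 3018/23; sellers receive ps = 3018/23 − 36 = 2190/23.
New quantity: q = 858.5 − 6(3018/23) = 3275/46.
Buyer burden = 3018/23 − 114 = 396/23; seller burden = 114 − 2190/23 = 432/23.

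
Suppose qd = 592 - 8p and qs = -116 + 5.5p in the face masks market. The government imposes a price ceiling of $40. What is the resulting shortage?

Equilibrium price would be p* = 472/9, so the ceiling at 40 binds.
At p = 40: qd = 592 − 8(40) = 272, qs = -116 + 5.5(40) = 104.
Shortage = 272 − 104 = 168.

Shortage = 168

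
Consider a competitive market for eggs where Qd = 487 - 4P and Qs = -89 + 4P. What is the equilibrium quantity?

Q* = 199

Set Qd = Qs: 487 - 4P = -89 + 4P.
576 = 8P, so P* = 72.
Q* = 487 − 4(72) = 199.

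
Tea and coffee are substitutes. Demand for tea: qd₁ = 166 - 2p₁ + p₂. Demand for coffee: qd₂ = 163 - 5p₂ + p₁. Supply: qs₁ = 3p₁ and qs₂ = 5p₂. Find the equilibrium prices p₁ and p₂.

Market 1: 166 - 2p₁ + p₂ = 3p₁ → 5p₁ - p₂ = 166.
Market 2: 10p₂ - p₁ = 163.
Eliminating p₂: 10×(1) + 1×(2) gives 49p₁ = 1823, so p₁ = 1823/49.
Back-substitute into (2): p₂ = (163 + 1×1823/49) / 10 = 981/49.

p₁ = 1823/49, p₂ = 981/49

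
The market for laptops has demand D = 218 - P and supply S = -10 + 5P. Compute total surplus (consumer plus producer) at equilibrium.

Equilibrium: 218 - P = -10 + 5P gives P* = 38, Q* = 180.
Demand choke price: P = 218; supply starts at P = 2.
CS = ½(218 − 38)(180) = 16200; PS = ½(38 − 2)(180) = 3240.

Total surplus = 19440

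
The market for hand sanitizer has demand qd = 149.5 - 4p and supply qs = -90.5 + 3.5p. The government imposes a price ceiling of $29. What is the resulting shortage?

Equilibrium price would be p* = 32, so the ceiling at 29 binds.
At p = 29: qd = 149.5 − 4(29) = 33.5, qs = -90.5 + 3.5(29) = 11.
Shortage = 33.5 − 11 = 22.5.

Shortage = 22.5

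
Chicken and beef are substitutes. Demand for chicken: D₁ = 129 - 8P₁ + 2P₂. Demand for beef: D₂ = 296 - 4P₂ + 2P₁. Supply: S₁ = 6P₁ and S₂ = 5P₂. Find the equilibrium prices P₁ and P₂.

Market 1: 129 - 8P₁ + 2P₂ = 6P₁ → 14P₁ - 2P₂ = 129.
Market 2: 9P₂ - 2P₁ = 296.
Eliminating P₂: 9×(1) + 2×(2) gives 122P₁ = 1753, so P₁ = 1753/122.
Back-substitute into (2): P₂ = (296 + 2×1753/122) / 9 = 2201/61.

P₁ = 1753/122, P₂ = 2201/61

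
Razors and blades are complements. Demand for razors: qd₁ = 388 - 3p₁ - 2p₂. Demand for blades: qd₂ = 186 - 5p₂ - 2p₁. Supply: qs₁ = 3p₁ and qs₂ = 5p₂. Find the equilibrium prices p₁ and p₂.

p₁ = 877/14, p₂ = 85/14

Market 1: 388 - 3p₁ - 2p₂ = 3p₁ → 6p₁ + 2p₂ = 388.
Market 2: 10p₂ + 2p₁ = 186.
Eliminating p₂: 10×(1) − 2×(2) gives 56p₁ = 3508, so p₁ = 877/14.
Back-substitute into (2): p₂ = (186 − 2×877/14) / 10 = 85/14.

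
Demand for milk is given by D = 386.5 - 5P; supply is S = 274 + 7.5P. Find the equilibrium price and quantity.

P* = 9, Q* = 341.5

Set D = S: 386.5 - 5P = 274 + 7.5P.
112.5 = 12.5P, so P* = 9.
Q* = 386.5 − 5(9) = 341.5.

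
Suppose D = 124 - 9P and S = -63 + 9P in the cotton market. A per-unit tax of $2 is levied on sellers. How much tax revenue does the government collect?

Tax revenue = 43

Pre-tax equilibrium: P* = 187/18, Q* = 30.5.
Tax on sellers shifts supply to S = -63 + 9(P − 2) = -81 + 9P.
124 - 9P = -81 + 9P gives buyer price Pb = 205/18; sellers receive Ps = 205/18 − 2 = 169/18.
New quantity: Q = 124 − 9(205/18) = 21.5.
Revenue = 2 × 21.5 = 43.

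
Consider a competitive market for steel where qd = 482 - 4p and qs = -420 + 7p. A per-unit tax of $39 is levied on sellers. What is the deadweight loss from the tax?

Pre-tax equilibrium: p* = 82, q* = 154.
Tax on sellers shifts supply to qs = -420 + 7(p − 39) = -693 + 7p.
482 - 4p = -693 + 7p gives buyer price pb = 1175/11; sellers receive ps = 1175/11 − 39 = 746/11.
New quantity: q = 482 − 4(1175/11) = 602/11.
DWL = ½ × 39 × (154 − 602/11) = 21294/11.

Deadweight loss = 21294/11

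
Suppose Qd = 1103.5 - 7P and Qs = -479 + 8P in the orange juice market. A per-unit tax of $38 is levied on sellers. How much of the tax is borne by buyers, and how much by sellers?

Buyers bear 304/15, sellers bear 266/15

Pre-tax equilibrium: P* = 105.5, Q* = 365.
Tax on sellers shifts supply to Qs = -479 + 8(P − 38) = -783 + 8P.
1103.5 - 7P = -783 + 8P gives buyer price Pb = 3773/30; sellers receive Ps = 3773/30 − 38 = 2633/30.
New quantity: Q = 1103.5 − 7(3773/30) = 3347/15.
Buyer burden = 3773/30 − 105.5 = 304/15; seller burden = 105.5 − 2633/30 = 266/15.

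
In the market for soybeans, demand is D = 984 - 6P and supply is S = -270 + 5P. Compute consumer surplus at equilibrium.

Consumer surplus = 7500

Equilibrium: 984 - 6P = -270 + 5P gives P* = 114, Q* = 300.
Demand choke price (D = 0): P = 164.
CS = ½(164 − 114)(300) = 7500.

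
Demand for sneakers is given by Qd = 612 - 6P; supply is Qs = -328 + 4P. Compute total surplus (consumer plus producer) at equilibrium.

Equilibrium: 612 - 6P = -328 + 4P gives P* = 94, Q* = 48.
Demand choke price: P = 102; supply starts at P = 82.
CS = ½(102 − 94)(48) = 192; PS = ½(94 − 82)(48) = 288.

Total surplus = 480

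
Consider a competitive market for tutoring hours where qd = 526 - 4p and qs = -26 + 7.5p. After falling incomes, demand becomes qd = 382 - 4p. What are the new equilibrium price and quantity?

Original equilibrium: p* = 48, q* = 334.
New equilibrium: 382 - 4p = -26 + 7.5p, so 408 = 11.5p and p' = 816/23; q' = 382 − 4(816/23) = 5522/23.

p' = 816/23, q' = 5522/23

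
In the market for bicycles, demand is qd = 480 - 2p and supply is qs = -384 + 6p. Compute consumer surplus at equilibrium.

Consumer surplus = 17424

Equilibrium: 480 - 2p = -384 + 6p gives p* = 108, q* = 264.
Demand choke price (qd = 0): p = 240.
CS = ½(240 − 108)(264) = 17424.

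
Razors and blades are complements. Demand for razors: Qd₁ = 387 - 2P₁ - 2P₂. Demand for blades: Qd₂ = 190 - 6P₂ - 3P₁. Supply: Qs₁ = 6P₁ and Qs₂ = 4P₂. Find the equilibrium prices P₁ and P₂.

P₁ = 1745/37, P₂ = 359/74

Market 1: 387 - 2P₁ - 2P₂ = 6P₁ → 8P₁ + 2P₂ = 387.
Market 2: 10P₂ + 3P₁ = 190.
Eliminating P₂: 10×(1) − 2×(2) gives 74P₁ = 3490, so P₁ = 1745/37.
Back-substitute into (2): P₂ = (190 − 3×1745/37) / 10 = 359/74.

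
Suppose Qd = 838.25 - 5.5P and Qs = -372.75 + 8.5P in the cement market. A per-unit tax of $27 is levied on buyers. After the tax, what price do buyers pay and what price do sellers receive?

Buyers pay 2881/28, sellers receive 2125/28

Pre-tax equilibrium: P* = 86.5, Q* = 362.5.
Tax on buyers shifts demand to Qd = 838.25 − 5.5(P + 27) = 689.75 - 5.5P.
689.75 - 5.5P = -372.75 + 8.5P gives seller price Ps = 2125/28; buyers pay Pb = 2125/28 + 27 = 2881/28.
New quantity: Q = 838.25 − 5.5(2881/28) = 15251/56.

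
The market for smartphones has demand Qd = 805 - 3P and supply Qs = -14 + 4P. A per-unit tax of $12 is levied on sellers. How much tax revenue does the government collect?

Pre-tax equilibrium: P* = 117, Q* = 454.
Tax on sellers shifts supply to Qs = -14 + 4(P − 12) = -62 + 4P.
805 - 3P = -62 + 4P gives buyer price Pb = 867/7; sellers receive Ps = 867/7 − 12 = 783/7.
New quantity: Q = 805 − 3(867/7) = 3034/7.
Revenue = 12 × 3034/7 = 36408/7.

Tax revenue = 36408/7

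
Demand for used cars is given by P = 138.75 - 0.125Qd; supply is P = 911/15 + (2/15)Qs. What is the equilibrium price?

Set the two price expressions equal: 138.75 - 0.125Q = 911/15 + (2/15)Q.
4681/60 = (31/120)Q, so Q* = 302.
P* = 138.75 − (0.125)(302) = 101.

P* = 101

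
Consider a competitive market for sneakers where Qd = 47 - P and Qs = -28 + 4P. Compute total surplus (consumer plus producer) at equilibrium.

Total surplus = 640

Equilibrium: 47 - P = -28 + 4P gives P* = 15, Q* = 32.
Demand choke price: P = 47; supply starts at P = 7.
CS = ½(47 − 15)(32) = 512; PS = ½(15 − 7)(32) = 128.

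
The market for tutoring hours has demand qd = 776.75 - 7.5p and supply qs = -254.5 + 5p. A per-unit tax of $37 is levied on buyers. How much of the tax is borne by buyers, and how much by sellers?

Pre-tax equilibrium: p* = 82.5, q* = 158.
Tax on buyers shifts demand to qd = 776.75 − 7.5(p + 37) = 499.25 - 7.5p.
499.25 - 7.5p = -254.5 + 5p gives seller price ps = 60.3; buyers pay pb = 60.3 + 37 = 97.3.
New quantity: q = 776.75 − 7.5(97.3) = 47.
Buyer burden = 97.3 − 82.5 = 14.8; seller burden = 82.5 − 60.3 = 22.2.

Buyers bear $14.8, sellers bear $22.2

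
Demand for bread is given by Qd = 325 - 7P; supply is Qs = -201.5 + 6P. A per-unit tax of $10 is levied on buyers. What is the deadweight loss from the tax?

Deadweight loss = 2100/13

Pre-tax equilibrium: P* = 40.5, Q* = 41.5.
Tax on buyers shifts demand to Qd = 325 − 7(P + 10) = 255 - 7P.
255 - 7P = -201.5 + 6P gives seller price Ps = 913/26; buyers pay Pb = 913/26 + 10 = 1173/26.
New quantity: Q = 325 − 7(1173/26) = 239/26.
DWL = ½ × 10 × (41.5 − 239/26) = 2100/13.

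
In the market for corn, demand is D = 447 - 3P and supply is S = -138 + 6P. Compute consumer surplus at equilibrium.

Consumer surplus = 10584

Equilibrium: 447 - 3P = -138 + 6P gives P* = 65, Q* = 252.
Demand choke price (D = 0): P = 149.
CS = ½(149 − 65)(252) = 10584.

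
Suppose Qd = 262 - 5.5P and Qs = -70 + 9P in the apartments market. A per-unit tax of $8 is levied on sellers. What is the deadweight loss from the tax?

Deadweight loss = 3168/29

Pre-tax equilibrium: P* = 664/29, Q* = 3946/29.
Tax on sellers shifts supply to Qs = -70 + 9(P − 8) = -142 + 9P.
262 - 5.5P = -142 + 9P gives buyer price Pb = 808/29; sellers receive Ps = 808/29 − 8 = 576/29.
New quantity: Q = 262 − 5.5(808/29) = 3154/29.
DWL = ½ × 8 × (3946/29 − 3154/29) = 3168/29.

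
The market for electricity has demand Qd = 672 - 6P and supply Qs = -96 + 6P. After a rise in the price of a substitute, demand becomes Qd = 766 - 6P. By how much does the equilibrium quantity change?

ΔQ = 47

Original equilibrium: P* = 64, Q* = 288.
New equilibrium: 766 - 6P = -96 + 6P, so 862 = 12P and P' = 431/6; Q' = 766 − 6(431/6) = 335.
Change in quantity: 335 − 288 = 47.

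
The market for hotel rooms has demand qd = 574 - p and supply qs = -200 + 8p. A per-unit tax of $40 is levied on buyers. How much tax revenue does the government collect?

Pre-tax equilibrium: p* = 86, q* = 488.
Tax on buyers shifts demand to qd = 574 − 1(p + 40) = 534 - p.
534 - p = -200 + 8p gives seller price ps = 734/9; buyers pay pb = 734/9 + 40 = 1094/9.
New quantity: q = 574 − 1(1094/9) = 4072/9.
Revenue = 40 × 4072/9 = 162880/9.

Tax revenue = 162880/9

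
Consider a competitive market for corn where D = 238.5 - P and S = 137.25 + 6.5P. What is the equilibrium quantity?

Set D = S: 238.5 - P = 137.25 + 6.5P.
101.25 = 7.5P, so P* = 13.5.
Q* = 238.5 − 1(13.5) = 225.

Q* = 225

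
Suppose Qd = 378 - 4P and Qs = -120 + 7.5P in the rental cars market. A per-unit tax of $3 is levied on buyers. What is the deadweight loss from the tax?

Deadweight loss = 270/23

Pre-tax equilibrium: P* = 996/23, Q* = 4710/23.
Tax on buyers shifts demand to Qd = 378 − 4(P + 3) = 366 - 4P.
366 - 4P = -120 + 7.5P gives seller price Ps = 972/23; buyers pay Pb = 972/23 + 3 = 1041/23.
New quantity: Q = 378 − 4(1041/23) = 4530/23.
DWL = ½ × 3 × (4710/23 − 4530/23) = 270/23.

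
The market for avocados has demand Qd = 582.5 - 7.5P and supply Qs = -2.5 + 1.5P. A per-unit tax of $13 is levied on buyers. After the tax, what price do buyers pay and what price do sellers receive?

Pre-tax equilibrium: P* = 65, Q* = 95.
Tax on buyers shifts demand to Qd = 582.5 − 7.5(P + 13) = 485 - 7.5P.
485 - 7.5P = -2.5 + 1.5P gives seller price Ps = 325/6; buyers pay Pb = 325/6 + 13 = 403/6.
New quantity: Q = 582.5 − 7.5(403/6) = 78.75.

Buyers pay 403/6, sellers receive 325/6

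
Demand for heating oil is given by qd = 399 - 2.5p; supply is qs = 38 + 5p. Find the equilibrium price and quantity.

p* = 722/15, q* = 836/3

Set qd = qs: 399 - 2.5p = 38 + 5p.
361 = 7.5p, so p* = 722/15.
q* = 399 − 2.5(722/15) = 836/3.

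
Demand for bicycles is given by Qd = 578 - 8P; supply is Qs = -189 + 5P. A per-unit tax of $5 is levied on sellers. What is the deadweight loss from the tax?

Deadweight loss = 500/13

Pre-tax equilibrium: P* = 59, Q* = 106.
Tax on sellers shifts supply to Qs = -189 + 5(P − 5) = -214 + 5P.
578 - 8P = -214 + 5P gives buyer price Pb = 792/13; sellers receive Ps = 792/13 − 5 = 727/13.
New quantity: Q = 578 − 8(792/13) = 1178/13.
DWL = ½ × 5 × (106 − 1178/13) = 500/13.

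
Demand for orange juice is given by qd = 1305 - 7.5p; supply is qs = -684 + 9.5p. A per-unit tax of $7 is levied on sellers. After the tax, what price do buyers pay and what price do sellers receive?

Pre-tax equilibrium: p* = 117, q* = 427.5.
Tax on sellers shifts supply to qs = -684 + 9.5(p − 7) = -750.5 + 9.5p.
1305 - 7.5p = -750.5 + 9.5p gives buyer price pb = 4111/34; sellers receive ps = 4111/34 − 7 = 3873/34.
New quantity: q = 1305 − 7.5(4111/34) = 27075/68.

Buyers pay 4111/34, sellers receive 3873/34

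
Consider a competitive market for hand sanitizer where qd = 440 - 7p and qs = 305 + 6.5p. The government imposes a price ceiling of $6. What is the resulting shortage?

Equilibrium price would be p* = 10, so the ceiling at 6 binds.
At p = 6: qd = 440 − 7(6) = 398, qs = 305 + 6.5(6) = 344.
Shortage = 398 − 344 = 54.

Shortage = 54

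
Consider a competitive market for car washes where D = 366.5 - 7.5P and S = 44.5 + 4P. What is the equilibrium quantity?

Set D = S: 366.5 - 7.5P = 44.5 + 4P.
322 = 11.5P, so P* = 28.
Q* = 366.5 − 7.5(28) = 156.5.

Q* = 156.5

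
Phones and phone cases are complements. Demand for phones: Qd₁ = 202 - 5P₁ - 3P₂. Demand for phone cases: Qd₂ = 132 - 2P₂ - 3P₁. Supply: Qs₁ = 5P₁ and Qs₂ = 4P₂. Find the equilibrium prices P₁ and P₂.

Market 1: 202 - 5P₁ - 3P₂ = 5P₁ → 10P₁ + 3P₂ = 202.
Market 2: 6P₂ + 3P₁ = 132.
Eliminating P₂: 6×(1) − 3×(2) gives 51P₁ = 816, so P₁ = 16.
Back-substitute into (2): P₂ = (132 − 3×16) / 6 = 14.

P₁ = 16, P₂ = 14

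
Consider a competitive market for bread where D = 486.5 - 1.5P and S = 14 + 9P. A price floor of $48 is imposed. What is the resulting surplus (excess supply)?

Equilibrium price would be P* = 45, so the floor at 48 binds.
At P = 48: D = 414.5, S = 446.
Surplus = 446 − 414.5 = 31.5.

Surplus = 31.5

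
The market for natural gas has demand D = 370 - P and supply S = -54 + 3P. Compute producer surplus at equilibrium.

Producer surplus = 11616

Equilibrium: 370 - P = -54 + 3P gives P* = 106, Q* = 264.
Supply starts at P = 18 (where S = 0).
PS = ½(106 − 18)(264) = 11616.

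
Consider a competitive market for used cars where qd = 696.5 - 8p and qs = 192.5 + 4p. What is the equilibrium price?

p* = 42

Set qd = qs: 696.5 - 8p = 192.5 + 4p.
504 = 12p, so p* = 42.
q* = 696.5 − 8(42) = 360.5.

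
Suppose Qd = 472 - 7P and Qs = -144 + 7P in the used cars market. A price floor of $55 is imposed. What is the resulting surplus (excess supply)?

Equilibrium price would be P* = 44, so the floor at 55 binds.
At P = 55: Qd = 87, Qs = 241.
Surplus = 241 − 87 = 154.

Surplus = 154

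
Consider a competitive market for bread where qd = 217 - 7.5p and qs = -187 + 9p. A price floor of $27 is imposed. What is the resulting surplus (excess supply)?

Equilibrium price would be p* = 808/33, so the floor at 27 binds.
At p = 27: qd = 14.5, qs = 56.
Surplus = 56 − 14.5 = 41.5.

Surplus = 41.5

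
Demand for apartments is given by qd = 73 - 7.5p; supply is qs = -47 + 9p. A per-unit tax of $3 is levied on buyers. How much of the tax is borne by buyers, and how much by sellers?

Buyers bear 18/11, sellers bear 15/11

Pre-tax equilibrium: p* = 80/11, q* = 203/11.
Tax on buyers shifts demand to qd = 73 − 7.5(p + 3) = 50.5 - 7.5p.
50.5 - 7.5p = -47 + 9p gives seller price ps = 65/11; buyers pay pb = 65/11 + 3 = 98/11.
New quantity: q = 73 − 7.5(98/11) = 68/11.
Buyer burden = 98/11 − 80/11 = 18/11; seller burden = 80/11 − 65/11 = 15/11.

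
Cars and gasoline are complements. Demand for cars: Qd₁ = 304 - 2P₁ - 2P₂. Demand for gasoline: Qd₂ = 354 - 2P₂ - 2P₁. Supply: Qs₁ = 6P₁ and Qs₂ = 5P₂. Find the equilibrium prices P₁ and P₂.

P₁ = 355/13, P₂ = 556/13

Market 1: 304 - 2P₁ - 2P₂ = 6P₁ → 8P₁ + 2P₂ = 304.
Market 2: 7P₂ + 2P₁ = 354.
Eliminating P₂: 7×(1) − 2×(2) gives 52P₁ = 1420, so P₁ = 355/13.
Back-substitute into (2): P₂ = (354 − 2×355/13) / 7 = 556/13.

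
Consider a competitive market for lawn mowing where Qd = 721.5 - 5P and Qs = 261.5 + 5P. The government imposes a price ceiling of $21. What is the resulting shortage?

Shortage = 250

Equilibrium price would be P* = 46, so the ceiling at 21 binds.
At P = 21: Qd = 721.5 − 5(21) = 616.5, Qs = 261.5 + 5(21) = 366.5.
Shortage = 616.5 − 366.5 = 250.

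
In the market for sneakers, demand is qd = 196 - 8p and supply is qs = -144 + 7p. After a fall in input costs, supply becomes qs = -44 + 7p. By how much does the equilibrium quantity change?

Original equilibrium: p* = 68/3, q* = 44/3.
New equilibrium: 196 - 8p = -44 + 7p, so 240 = 15p and p' = 16; q' = 196 − 8(16) = 68.
Change in quantity: 68 − 44/3 = 160/3.

Δq = 160/3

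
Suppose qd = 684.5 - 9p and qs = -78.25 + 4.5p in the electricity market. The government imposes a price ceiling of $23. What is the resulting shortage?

Shortage = 452.25

Equilibrium price would be p* = 56.5, so the ceiling at 23 binds.
At p = 23: qd = 684.5 − 9(23) = 477.5, qs = -78.25 + 4.5(23) = 25.25.
Shortage = 477.5 − 25.25 = 452.25.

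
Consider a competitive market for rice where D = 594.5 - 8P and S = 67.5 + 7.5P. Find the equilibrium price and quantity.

Set D = S: 594.5 - 8P = 67.5 + 7.5P.
527 = 15.5P, so P* = 34.
Q* = 594.5 − 8(34) = 322.5.

P* = 34, Q* = 322.5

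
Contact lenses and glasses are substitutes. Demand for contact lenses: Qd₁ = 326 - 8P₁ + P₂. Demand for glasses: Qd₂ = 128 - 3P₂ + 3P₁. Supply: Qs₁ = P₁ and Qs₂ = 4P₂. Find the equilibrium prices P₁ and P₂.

Market 1: 326 - 8P₁ + P₂ = P₁ → 9P₁ - P₂ = 326.
Market 2: 7P₂ - 3P₁ = 128.
Eliminating P₂: 7×(1) + 1×(2) gives 60P₁ = 2410, so P₁ = 241/6.
Back-substitute into (2): P₂ = (128 + 3×241/6) / 7 = 35.5.

P₁ = 241/6, P₂ = 35.5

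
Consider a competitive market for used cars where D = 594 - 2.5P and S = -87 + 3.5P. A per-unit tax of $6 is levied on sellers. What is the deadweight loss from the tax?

Pre-tax equilibrium: P* = 113.5, Q* = 310.25.
Tax on sellers shifts supply to S = -87 + 3.5(P − 6) = -108 + 3.5P.
594 - 2.5P = -108 + 3.5P gives buyer price Pb = 117; sellers receive Ps = 117 − 6 = 111.
New quantity: Q = 594 − 2.5(117) = 301.5.
DWL = ½ × 6 × (310.25 − 301.5) = 26.25.

Deadweight loss = 26.25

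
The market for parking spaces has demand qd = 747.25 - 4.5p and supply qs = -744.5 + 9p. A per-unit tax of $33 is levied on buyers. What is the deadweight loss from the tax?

Deadweight loss = 1633.5

Pre-tax equilibrium: p* = 110.5, q* = 250.
Tax on buyers shifts demand to qd = 747.25 − 4.5(p + 33) = 598.75 - 4.5p.
598.75 - 4.5p = -744.5 + 9p gives seller price ps = 99.5; buyers pay pb = 99.5 + 33 = 132.5.
New quantity: q = 747.25 − 4.5(132.5) = 151.
DWL = ½ × 33 × (250 − 151) = 1633.5.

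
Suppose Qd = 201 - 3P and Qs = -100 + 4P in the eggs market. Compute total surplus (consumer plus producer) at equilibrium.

Equilibrium: 201 - 3P = -100 + 4P gives P* = 43, Q* = 72.
Demand choke price: P = 67; supply starts at P = 25.
CS = ½(67 − 43)(72) = 864; PS = ½(43 − 25)(72) = 648.

Total surplus = 1512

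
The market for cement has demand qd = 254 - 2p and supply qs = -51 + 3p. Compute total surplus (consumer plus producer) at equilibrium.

Total surplus = 7260

Equilibrium: 254 - 2p = -51 + 3p gives p* = 61, q* = 132.
Demand choke price: p = 127; supply starts at p = 17.
CS = ½(127 − 61)(132) = 4356; PS = ½(61 − 17)(132) = 2904.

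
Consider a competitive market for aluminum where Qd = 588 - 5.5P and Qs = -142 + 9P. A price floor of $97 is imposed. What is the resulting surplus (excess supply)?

Surplus = 676.5

Equilibrium price would be P* = 1460/29, so the floor at 97 binds.
At P = 97: Qd = 54.5, Qs = 731.
Surplus = 731 − 54.5 = 676.5.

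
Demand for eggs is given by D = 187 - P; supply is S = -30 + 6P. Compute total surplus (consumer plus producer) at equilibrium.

Equilibrium: 187 - P = -30 + 6P gives P* = 31, Q* = 156.
Demand choke price: P = 187; supply starts at P = 5.
CS = ½(187 − 31)(156) = 12168; PS = ½(31 − 5)(156) = 2028.

Total surplus = 14196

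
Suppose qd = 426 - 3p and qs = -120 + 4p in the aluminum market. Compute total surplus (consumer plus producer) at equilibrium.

Equilibrium: 426 - 3p = -120 + 4p gives p* = 78, q* = 192.
Demand choke price: p = 142; supply starts at p = 30.
CS = ½(142 − 78)(192) = 6144; PS = ½(78 − 30)(192) = 4608.

Total surplus = 10752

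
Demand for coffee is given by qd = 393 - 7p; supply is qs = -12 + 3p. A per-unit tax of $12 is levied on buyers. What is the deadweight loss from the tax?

Pre-tax equilibrium: p* = 40.5, q* = 109.5.
Tax on buyers shifts demand to qd = 393 − 7(p + 12) = 309 - 7p.
309 - 7p = -12 + 3p gives seller price ps = 32.1; buyers pay pb = 32.1 + 12 = 44.1.
New quantity: q = 393 − 7(44.1) = 84.3.
DWL = ½ × 12 × (109.5 − 84.3) = 151.2.

Deadweight loss = 151.2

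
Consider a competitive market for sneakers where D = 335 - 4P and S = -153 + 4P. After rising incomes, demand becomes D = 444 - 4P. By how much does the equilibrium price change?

Original equilibrium: P* = 61, Q* = 91.
New equilibrium: 444 - 4P = -153 + 4P, so 597 = 8P and P' = 74.625; Q' = 444 − 4(74.625) = 145.5.
Change in price: 74.625 − 61 = 13.625.

ΔP = 13.625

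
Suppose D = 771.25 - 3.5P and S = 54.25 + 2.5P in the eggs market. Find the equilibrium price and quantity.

P* = 119.5, Q* = 353

Set D = S: 771.25 - 3.5P = 54.25 + 2.5P.
717 = 6P, so P* = 119.5.
Q* = 771.25 − 3.5(119.5) = 353.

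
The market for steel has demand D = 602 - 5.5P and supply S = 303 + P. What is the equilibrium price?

Set D = S: 602 - 5.5P = 303 + P.
299 = 6.5P, so P* = 46.
Q* = 602 − 5.5(46) = 349.

P* = 46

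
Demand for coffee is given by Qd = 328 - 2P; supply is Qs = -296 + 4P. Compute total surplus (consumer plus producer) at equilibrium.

Equilibrium: 328 - 2P = -296 + 4P gives P* = 104, Q* = 120.
Demand choke price: P = 164; supply starts at P = 74.
CS = ½(164 − 104)(120) = 3600; PS = ½(104 − 74)(120) = 1800.

Total surplus = 5400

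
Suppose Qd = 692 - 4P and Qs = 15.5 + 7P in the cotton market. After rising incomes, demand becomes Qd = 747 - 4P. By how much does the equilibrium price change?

Original equilibrium: P* = 61.5, Q* = 446.
New equilibrium: 747 - 4P = 15.5 + 7P, so 731.5 = 11P and P' = 66.5; Q' = 747 − 4(66.5) = 481.
Change in price: 66.5 − 61.5 = 5.

ΔP = 5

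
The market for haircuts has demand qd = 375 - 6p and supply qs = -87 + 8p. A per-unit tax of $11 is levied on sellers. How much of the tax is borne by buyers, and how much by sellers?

Buyers bear 44/7, sellers bear 33/7

Pre-tax equilibrium: p* = 33, q* = 177.
Tax on sellers shifts supply to qs = -87 + 8(p − 11) = -175 + 8p.
375 - 6p = -175 + 8p gives buyer price pb = 275/7; sellers receive ps = 275/7 − 11 = 198/7.
New quantity: q = 375 − 6(275/7) = 975/7.
Buyer burden = 275/7 − 33 = 44/7; seller burden = 33 − 198/7 = 33/7.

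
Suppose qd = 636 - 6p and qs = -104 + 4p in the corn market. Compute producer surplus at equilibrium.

Equilibrium: 636 - 6p = -104 + 4p gives p* = 74, q* = 192.
Supply starts at p = 26 (where qs = 0).
PS = ½(74 − 26)(192) = 4608.

Producer surplus = 4608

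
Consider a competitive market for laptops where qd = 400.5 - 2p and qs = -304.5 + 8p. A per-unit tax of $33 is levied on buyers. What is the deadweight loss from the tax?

Pre-tax equilibrium: p* = 70.5, q* = 259.5.
Tax on buyers shifts demand to qd = 400.5 − 2(p + 33) = 334.5 - 2p.
334.5 - 2p = -304.5 + 8p gives seller price ps = 63.9; buyers pay pb = 63.9 + 33 = 96.9.
New quantity: q = 400.5 − 2(96.9) = 206.7.
DWL = ½ × 33 × (259.5 − 206.7) = 871.2.

Deadweight loss = 871.2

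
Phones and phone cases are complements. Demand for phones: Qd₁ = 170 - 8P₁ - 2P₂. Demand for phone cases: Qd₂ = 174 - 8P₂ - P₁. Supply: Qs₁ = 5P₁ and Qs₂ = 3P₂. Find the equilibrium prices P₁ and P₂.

Market 1: 170 - 8P₁ - 2P₂ = 5P₁ → 13P₁ + 2P₂ = 170.
Market 2: 11P₂ + P₁ = 174.
Eliminating P₂: 11×(1) − 2×(2) gives 141P₁ = 1522, so P₁ = 1522/141.
Back-substitute into (2): P₂ = (174 − 1×1522/141) / 11 = 2092/141.

P₁ = 1522/141, P₂ = 2092/141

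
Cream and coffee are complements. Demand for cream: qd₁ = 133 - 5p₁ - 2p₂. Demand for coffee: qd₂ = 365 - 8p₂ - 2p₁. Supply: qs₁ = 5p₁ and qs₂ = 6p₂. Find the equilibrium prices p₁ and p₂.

Market 1: 133 - 5p₁ - 2p₂ = 5p₁ → 10p₁ + 2p₂ = 133.
Market 2: 14p₂ + 2p₁ = 365.
Eliminating p₂: 14×(1) − 2×(2) gives 136p₁ = 1132, so p₁ = 283/34.
Back-substitute into (2): p₂ = (365 − 2×283/34) / 14 = 423/17.

p₁ = 283/34, p₂ = 423/17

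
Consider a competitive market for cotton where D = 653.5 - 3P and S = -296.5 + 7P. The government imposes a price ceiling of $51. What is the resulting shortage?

Equilibrium price would be P* = 95, so the ceiling at 51 binds.
At P = 51: D = 653.5 − 3(51) = 500.5, S = -296.5 + 7(51) = 60.5.
Shortage = 500.5 − 60.5 = 440.

Shortage = 440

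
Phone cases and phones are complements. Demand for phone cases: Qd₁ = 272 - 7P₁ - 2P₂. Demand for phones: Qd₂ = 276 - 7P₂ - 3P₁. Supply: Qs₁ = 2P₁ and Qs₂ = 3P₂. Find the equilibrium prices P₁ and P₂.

Market 1: 272 - 7P₁ - 2P₂ = 2P₁ → 9P₁ + 2P₂ = 272.
Market 2: 10P₂ + 3P₁ = 276.
Eliminating P₂: 10×(1) − 2×(2) gives 84P₁ = 2168, so P₁ = 542/21.
Back-substitute into (2): P₂ = (276 − 3×542/21) / 10 = 139/7.

P₁ = 542/21, P₂ = 139/7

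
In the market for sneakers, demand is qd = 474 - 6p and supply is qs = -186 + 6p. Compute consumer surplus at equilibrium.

Equilibrium: 474 - 6p = -186 + 6p gives p* = 55, q* = 144.
Demand choke price (qd = 0): p = 79.
CS = ½(79 − 55)(144) = 1728.

Consumer surplus = 1728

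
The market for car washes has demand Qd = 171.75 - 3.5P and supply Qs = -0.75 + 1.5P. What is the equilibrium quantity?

Set Qd = Qs: 171.75 - 3.5P = -0.75 + 1.5P.
172.5 = 5P, so P* = 34.5.
Q* = 171.75 − 3.5(34.5) = 51.

Q* = 51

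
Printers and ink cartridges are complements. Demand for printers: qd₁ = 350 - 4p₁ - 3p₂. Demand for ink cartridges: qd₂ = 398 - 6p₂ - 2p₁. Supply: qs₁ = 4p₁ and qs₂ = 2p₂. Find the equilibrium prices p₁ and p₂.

p₁ = 803/29, p₂ = 1242/29

Market 1: 350 - 4p₁ - 3p₂ = 4p₁ → 8p₁ + 3p₂ = 350.
Market 2: 8p₂ + 2p₁ = 398.
Eliminating p₂: 8×(1) − 3×(2) gives 58p₁ = 1606, so p₁ = 803/29.
Back-substitute into (2): p₂ = (398 − 2×803/29) / 8 = 1242/29.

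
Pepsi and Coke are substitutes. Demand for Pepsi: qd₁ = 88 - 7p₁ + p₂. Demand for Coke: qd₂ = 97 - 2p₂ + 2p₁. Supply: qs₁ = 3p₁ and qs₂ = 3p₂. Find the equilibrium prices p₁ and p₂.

p₁ = 11.1875, p₂ = 23.875

Market 1: 88 - 7p₁ + p₂ = 3p₁ → 10p₁ - p₂ = 88.
Market 2: 5p₂ - 2p₁ = 97.
Eliminating p₂: 5×(1) + 1×(2) gives 48p₁ = 537, so p₁ = 11.1875.
Back-substitute into (2): p₂ = (97 + 2×11.1875) / 5 = 23.875.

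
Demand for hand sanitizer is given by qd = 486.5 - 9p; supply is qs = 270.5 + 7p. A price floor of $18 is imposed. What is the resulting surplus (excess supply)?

Surplus = 72

Equilibrium price would be p* = 13.5, so the floor at 18 binds.
At p = 18: qd = 324.5, qs = 396.5.
Surplus = 396.5 − 324.5 = 72.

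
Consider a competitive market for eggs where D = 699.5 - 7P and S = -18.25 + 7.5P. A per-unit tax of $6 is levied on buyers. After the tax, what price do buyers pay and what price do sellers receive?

Pre-tax equilibrium: P* = 49.5, Q* = 353.
Tax on buyers shifts demand to D = 699.5 − 7(P + 6) = 657.5 - 7P.
657.5 - 7P = -18.25 + 7.5P gives seller price Ps = 2703/58; buyers pay Pb = 2703/58 + 6 = 3051/58.
New quantity: Q = 699.5 − 7(3051/58) = 9607/29.

Buyers pay 3051/58, sellers receive 2703/58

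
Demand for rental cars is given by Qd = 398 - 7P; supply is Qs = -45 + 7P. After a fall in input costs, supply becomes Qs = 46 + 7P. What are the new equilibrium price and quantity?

P' = 176/7, Q' = 222

Original equilibrium: P* = 443/14, Q* = 176.5.
New equilibrium: 398 - 7P = 46 + 7P, so 352 = 14P and P' = 176/7; Q' = 398 − 7(176/7) = 222.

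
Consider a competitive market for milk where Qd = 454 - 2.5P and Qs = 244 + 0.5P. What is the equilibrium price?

Set Qd = Qs: 454 - 2.5P = 244 + 0.5P.
210 = 3P, so P* = 70.
Q* = 454 − 2.5(70) = 279.

P* = 70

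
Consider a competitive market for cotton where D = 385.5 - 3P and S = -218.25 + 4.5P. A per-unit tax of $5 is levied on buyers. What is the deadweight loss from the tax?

Deadweight loss = 22.5

Pre-tax equilibrium: P* = 80.5, Q* = 144.
Tax on buyers shifts demand to D = 385.5 − 3(P + 5) = 370.5 - 3P.
370.5 - 3P = -218.25 + 4.5P gives seller price Ps = 78.5; buyers pay Pb = 78.5 + 5 = 83.5.
New quantity: Q = 385.5 − 3(83.5) = 135.
DWL = ½ × 5 × (144 − 135) = 22.5.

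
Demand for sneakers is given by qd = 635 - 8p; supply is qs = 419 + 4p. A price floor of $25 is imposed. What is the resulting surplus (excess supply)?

Equilibrium price would be p* = 18, so the floor at 25 binds.
At p = 25: qd = 435, qs = 519.
Surplus = 519 − 435 = 84.

Surplus = 84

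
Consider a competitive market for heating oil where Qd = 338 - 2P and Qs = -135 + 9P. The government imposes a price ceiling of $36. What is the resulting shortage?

Equilibrium price would be P* = 43, so the ceiling at 36 binds.
At P = 36: Qd = 338 − 2(36) = 266, Qs = -135 + 9(36) = 189.
Shortage = 266 − 189 = 77.

Shortage = 77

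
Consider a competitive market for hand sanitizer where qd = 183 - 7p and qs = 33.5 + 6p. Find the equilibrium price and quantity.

p* = 11.5, q* = 102.5

Set qd = qs: 183 - 7p = 33.5 + 6p.
149.5 = 13p, so p* = 11.5.
q* = 183 − 7(11.5) = 102.5.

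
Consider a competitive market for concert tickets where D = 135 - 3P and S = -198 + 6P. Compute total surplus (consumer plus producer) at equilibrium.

Equilibrium: 135 - 3P = -198 + 6P gives P* = 37, Q* = 24.
Demand choke price: P = 45; supply starts at P = 33.
CS = ½(45 − 37)(24) = 96; PS = ½(37 − 33)(24) = 48.

Total surplus = 144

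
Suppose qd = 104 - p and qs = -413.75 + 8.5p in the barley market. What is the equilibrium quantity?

q* = 49.5

Set qd = qs: 104 - p = -413.75 + 8.5p.
517.75 = 9.5p, so p* = 54.5.
q* = 104 − 1(54.5) = 49.5.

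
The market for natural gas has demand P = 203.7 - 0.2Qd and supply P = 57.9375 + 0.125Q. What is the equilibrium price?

P* = 114

Set the two price expressions equal: 203.7 - 0.2Q = 57.9375 + 0.125Q.
145.7625 = 0.325Q, so Q* = 448.5.
P* = 203.7 − (0.2)(448.5) = 114.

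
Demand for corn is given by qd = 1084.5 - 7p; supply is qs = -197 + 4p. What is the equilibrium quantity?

q* = 269

Set qd = qs: 1084.5 - 7p = -197 + 4p.
1281.5 = 11p, so p* = 116.5.
q* = 1084.5 − 7(116.5) = 269.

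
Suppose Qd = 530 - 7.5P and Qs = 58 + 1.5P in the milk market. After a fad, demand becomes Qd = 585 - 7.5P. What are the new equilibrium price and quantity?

Original equilibrium: P* = 472/9, Q* = 410/3.
New equilibrium: 585 - 7.5P = 58 + 1.5P, so 527 = 9P and P' = 527/9; Q' = 585 − 7.5(527/9) = 875/6.

P' = 527/9, Q' = 875/6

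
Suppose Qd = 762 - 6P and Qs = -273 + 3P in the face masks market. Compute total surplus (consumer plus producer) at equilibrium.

Total surplus = 1296

Equilibrium: 762 - 6P = -273 + 3P gives P* = 115, Q* = 72.
Demand choke price: P = 127; supply starts at P = 91.
CS = ½(127 − 115)(72) = 432; PS = ½(115 − 91)(72) = 864.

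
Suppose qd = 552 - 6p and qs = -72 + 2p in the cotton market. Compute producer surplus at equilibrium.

Equilibrium: 552 - 6p = -72 + 2p gives p* = 78, q* = 84.
Supply starts at p = 36 (where qs = 0).
PS = ½(78 − 36)(84) = 1764.

Producer surplus = 1764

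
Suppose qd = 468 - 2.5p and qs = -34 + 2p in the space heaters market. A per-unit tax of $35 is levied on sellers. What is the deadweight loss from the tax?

Pre-tax equilibrium: p* = 1004/9, q* = 1702/9.
Tax on sellers shifts supply to qs = -34 + 2(p − 35) = -104 + 2p.
468 - 2.5p = -104 + 2p gives buyer price pb = 1144/9; sellers receive ps = 1144/9 − 35 = 829/9.
New quantity: q = 468 − 2.5(1144/9) = 1352/9.
DWL = ½ × 35 × (1702/9 − 1352/9) = 6125/9.

Deadweight loss = 6125/9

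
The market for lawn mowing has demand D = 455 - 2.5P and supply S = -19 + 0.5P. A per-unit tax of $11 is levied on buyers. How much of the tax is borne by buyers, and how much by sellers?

Buyers bear 11/6, sellers bear 55/6

Pre-tax equilibrium: P* = 158, Q* = 60.
Tax on buyers shifts demand to D = 455 − 2.5(P + 11) = 427.5 - 2.5P.
427.5 - 2.5P = -19 + 0.5P gives seller price Ps = 893/6; buyers pay Pb = 893/6 + 11 = 959/6.
New quantity: Q = 455 − 2.5(959/6) = 665/12.
Buyer burden = 959/6 − 158 = 11/6; seller burden = 158 − 893/6 = 55/6.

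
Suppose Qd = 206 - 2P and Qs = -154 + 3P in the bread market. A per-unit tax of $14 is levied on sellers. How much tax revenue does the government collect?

Tax revenue = 632.8

Pre-tax equilibrium: P* = 72, Q* = 62.
Tax on sellers shifts supply to Qs = -154 + 3(P − 14) = -196 + 3P.
206 - 2P = -196 + 3P gives buyer price Pb = 80.4; sellers receive Ps = 80.4 − 14 = 66.4.
New quantity: Q = 206 − 2(80.4) = 45.2.
Revenue = 14 × 45.2 = 632.8.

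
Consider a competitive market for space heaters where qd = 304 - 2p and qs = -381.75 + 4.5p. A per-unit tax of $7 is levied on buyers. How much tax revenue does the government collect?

Pre-tax equilibrium: p* = 105.5, q* = 93.
Tax on buyers shifts demand to qd = 304 − 2(p + 7) = 290 - 2p.
290 - 2p = -381.75 + 4.5p gives seller price ps = 2687/26; buyers pay pb = 2687/26 + 7 = 2869/26.
New quantity: q = 304 − 2(2869/26) = 1083/13.
Revenue = 7 × 1083/13 = 7581/13.

Tax revenue = 7581/13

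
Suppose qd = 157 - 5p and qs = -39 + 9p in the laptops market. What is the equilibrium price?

p* = 14

Set qd = qs: 157 - 5p = -39 + 9p.
196 = 14p, so p* = 14.
q* = 157 − 5(14) = 87.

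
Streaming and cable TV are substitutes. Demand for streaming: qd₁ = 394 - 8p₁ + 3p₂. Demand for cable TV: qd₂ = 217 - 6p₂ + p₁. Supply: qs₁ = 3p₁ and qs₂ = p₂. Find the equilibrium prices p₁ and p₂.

Market 1: 394 - 8p₁ + 3p₂ = 3p₁ → 11p₁ - 3p₂ = 394.
Market 2: 7p₂ - p₁ = 217.
Eliminating p₂: 7×(1) + 3×(2) gives 74p₁ = 3409, so p₁ = 3409/74.
Back-substitute into (2): p₂ = (217 + 1×3409/74) / 7 = 2781/74.

p₁ = 3409/74, p₂ = 2781/74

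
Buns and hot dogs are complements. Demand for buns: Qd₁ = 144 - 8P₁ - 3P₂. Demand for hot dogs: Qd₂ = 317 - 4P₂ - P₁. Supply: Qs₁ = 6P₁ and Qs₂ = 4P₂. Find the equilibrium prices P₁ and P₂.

P₁ = 201/109, P₂ = 4294/109

Market 1: 144 - 8P₁ - 3P₂ = 6P₁ → 14P₁ + 3P₂ = 144.
Market 2: 8P₂ + P₁ = 317.
Eliminating P₂: 8×(1) − 3×(2) gives 109P₁ = 201, so P₁ = 201/109.
Back-substitute into (2): P₂ = (317 − 1×201/109) / 8 = 4294/109.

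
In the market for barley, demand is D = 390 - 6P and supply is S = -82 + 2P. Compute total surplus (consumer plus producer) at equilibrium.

Total surplus = 432

Equilibrium: 390 - 6P = -82 + 2P gives P* = 59, Q* = 36.
Demand choke price: P = 65; supply starts at P = 41.
CS = ½(65 − 59)(36) = 108; PS = ½(59 − 41)(36) = 324.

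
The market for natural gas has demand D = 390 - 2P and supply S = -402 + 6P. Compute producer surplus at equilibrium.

Equilibrium: 390 - 2P = -402 + 6P gives P* = 99, Q* = 192.
Supply starts at P = 67 (where S = 0).
PS = ½(99 − 67)(192) = 3072.

Producer surplus = 3072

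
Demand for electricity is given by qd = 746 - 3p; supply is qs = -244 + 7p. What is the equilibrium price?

p* = 99

Set qd = qs: 746 - 3p = -244 + 7p.
990 = 10p, so p* = 99.
q* = 746 − 3(99) = 449.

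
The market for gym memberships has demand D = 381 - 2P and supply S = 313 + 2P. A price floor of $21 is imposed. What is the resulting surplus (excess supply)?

Surplus = 16

Equilibrium price would be P* = 17, so the floor at 21 binds.
At P = 21: D = 339, S = 355.
Surplus = 355 − 339 = 16.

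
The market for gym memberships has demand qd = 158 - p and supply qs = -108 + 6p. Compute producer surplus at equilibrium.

Equilibrium: 158 - p = -108 + 6p gives p* = 38, q* = 120.
Supply starts at p = 18 (where qs = 0).
PS = ½(38 − 18)(120) = 1200.

Producer surplus = 1200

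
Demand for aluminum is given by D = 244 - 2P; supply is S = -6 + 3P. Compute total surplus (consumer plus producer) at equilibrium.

Equilibrium: 244 - 2P = -6 + 3P gives P* = 50, Q* = 144.
Demand choke price: P = 122; supply starts at P = 2.
CS = ½(122 − 50)(144) = 5184; PS = ½(50 − 2)(144) = 3456.

Total surplus = 8640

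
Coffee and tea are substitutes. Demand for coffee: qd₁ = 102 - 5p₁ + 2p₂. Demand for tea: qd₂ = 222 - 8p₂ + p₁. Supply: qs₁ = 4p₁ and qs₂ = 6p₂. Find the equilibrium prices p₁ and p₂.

p₁ = 468/31, p₂ = 525/31

Market 1: 102 - 5p₁ + 2p₂ = 4p₁ → 9p₁ - 2p₂ = 102.
Market 2: 14p₂ - p₁ = 222.
Eliminating p₂: 14×(1) + 2×(2) gives 124p₁ = 1872, so p₁ = 468/31.
Back-substitute into (2): p₂ = (222 + 1×468/31) / 14 = 525/31.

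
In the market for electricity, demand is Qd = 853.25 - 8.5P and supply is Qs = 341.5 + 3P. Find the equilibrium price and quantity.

P* = 44.5, Q* = 475

Set Qd = Qs: 853.25 - 8.5P = 341.5 + 3P.
511.75 = 11.5P, so P* = 44.5.
Q* = 853.25 − 8.5(44.5) = 475.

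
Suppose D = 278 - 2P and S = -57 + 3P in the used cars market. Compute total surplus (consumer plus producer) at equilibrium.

Equilibrium: 278 - 2P = -57 + 3P gives P* = 67, Q* = 144.
Demand choke price: P = 139; supply starts at P = 19.
CS = ½(139 − 67)(144) = 5184; PS = ½(67 − 19)(144) = 3456.

Total surplus = 8640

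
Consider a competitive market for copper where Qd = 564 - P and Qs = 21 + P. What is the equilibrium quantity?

Q* = 292.5

Set Qd = Qs: 564 - P = 21 + P.
543 = 2P, so P* = 271.5.
Q* = 564 − 1(271.5) = 292.5.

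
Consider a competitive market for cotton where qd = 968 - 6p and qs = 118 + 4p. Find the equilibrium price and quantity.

p* = 85, q* = 458

Set qd = qs: 968 - 6p = 118 + 4p.
850 = 10p, so p* = 85.
q* = 968 − 6(85) = 458.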